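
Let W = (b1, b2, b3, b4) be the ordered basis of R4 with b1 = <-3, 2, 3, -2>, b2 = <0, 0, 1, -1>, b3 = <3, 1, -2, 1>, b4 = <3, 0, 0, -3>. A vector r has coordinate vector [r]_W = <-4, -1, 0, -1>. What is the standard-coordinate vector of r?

By definition r = -4b1 - b2 + 0·b3 - b4.
Summing componentwise gives <9, -8, -13, 12>.

<9, -8, -13, 12>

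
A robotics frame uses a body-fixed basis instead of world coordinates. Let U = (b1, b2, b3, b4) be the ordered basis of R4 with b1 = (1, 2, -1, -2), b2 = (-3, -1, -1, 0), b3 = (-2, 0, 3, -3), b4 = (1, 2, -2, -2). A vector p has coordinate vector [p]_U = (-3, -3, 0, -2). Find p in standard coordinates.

p = M [p]_U, where M has columns b1, ..., b4.
Carrying out the matrix-vector product, p = (4, -7, 10, 10).

(4, -7, 10, 10)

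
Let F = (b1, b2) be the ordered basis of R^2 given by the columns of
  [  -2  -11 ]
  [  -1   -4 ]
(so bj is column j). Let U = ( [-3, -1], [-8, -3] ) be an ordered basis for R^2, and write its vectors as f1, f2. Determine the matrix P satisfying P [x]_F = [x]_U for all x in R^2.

Column j of P is [bj]_U, since P maps F-coordinates to U-coordinates.
Expressing b1 in U: b1 = -2f1 + f2, so column 1 of P is [-2, 1].
Doing the same for each bj gives P = [[-2, 1], [1, 1]].

[[-2, 1], [1, 1]]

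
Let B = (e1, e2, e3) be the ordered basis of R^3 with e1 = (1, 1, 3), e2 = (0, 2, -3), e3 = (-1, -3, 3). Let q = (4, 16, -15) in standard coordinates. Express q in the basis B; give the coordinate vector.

Write q = c_1 e1 + ... + c_3 e3 and solve for the c_i.
Gaussian elimination on [M | q] yields c = (1, 3, -3).
Check: e1 + 3e2 - 3e3 = (4, 16, -15).

(1, 3, -3)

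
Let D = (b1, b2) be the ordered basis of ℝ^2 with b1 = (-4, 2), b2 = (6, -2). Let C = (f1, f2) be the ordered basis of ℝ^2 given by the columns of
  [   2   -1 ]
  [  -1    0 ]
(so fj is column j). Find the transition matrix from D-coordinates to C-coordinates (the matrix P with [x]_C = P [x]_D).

Let M have columns bj and N have columns fj. Then for every x, N [x]_C = x = M [x]_D, so P = N^(-1) M.
Since det N = -1, N^(-1) has integer entries; multiplying gives P = [[-2, 2], [0, -2]].

[[-2, 2], [0, -2]]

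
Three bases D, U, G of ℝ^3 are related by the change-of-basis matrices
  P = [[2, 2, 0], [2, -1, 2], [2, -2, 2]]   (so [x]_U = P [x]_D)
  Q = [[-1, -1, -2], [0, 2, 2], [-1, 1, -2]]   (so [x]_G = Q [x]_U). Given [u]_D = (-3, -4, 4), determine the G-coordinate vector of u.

(-12, 32, 0)

Composing the changes, [u]_G = Q P [u]_D.
Q P = [[-8, 3, -6], [8, -6, 8], [-4, 1, -2]]; applying this to (-3, -4, 4) gives (-12, 32, 0).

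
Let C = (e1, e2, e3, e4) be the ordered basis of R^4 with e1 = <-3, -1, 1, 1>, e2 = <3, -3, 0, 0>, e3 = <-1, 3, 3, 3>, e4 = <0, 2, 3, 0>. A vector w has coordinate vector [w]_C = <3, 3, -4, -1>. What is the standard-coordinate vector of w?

<4, -26, -12, -9>

The coordinates say w = 3e1 + 3e2 - 4e3 - e4; adding the scaled basis vectors gives <4, -26, -12, -9>.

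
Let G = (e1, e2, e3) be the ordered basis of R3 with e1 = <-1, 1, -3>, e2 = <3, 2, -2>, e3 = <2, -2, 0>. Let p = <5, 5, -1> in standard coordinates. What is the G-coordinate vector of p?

<-1, 2, -1>

Write p = c_1 e1 + ... + c_3 e3 and solve for the c_i.
Gaussian elimination on [M | p] yields c = (-1, 2, -1).
Check: -e1 + 2e2 - e3 = <5, 5, -1>.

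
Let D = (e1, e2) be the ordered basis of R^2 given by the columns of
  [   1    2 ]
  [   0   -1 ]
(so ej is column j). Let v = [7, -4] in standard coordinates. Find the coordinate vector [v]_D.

[-1, 4]

Write v = c_1 e1 + c_2 e2 and solve for the c_i.
System: c_1 + 2c_2 = 7, 0c_1 - c_2 = -4; solving gives c_1 = -1, c_2 = 4.
Check: -e1 + 4e2 = [7, -4].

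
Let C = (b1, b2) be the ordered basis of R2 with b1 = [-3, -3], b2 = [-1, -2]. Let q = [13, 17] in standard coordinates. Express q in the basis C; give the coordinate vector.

We seek scalars with c_1 b1 + c_2 b2 = q; equivalently solve M c = q where the columns of M are b1, b2.
System: -3c_1 - c_2 = 13, -3c_1 - 2c_2 = 17; solving gives c_1 = -3, c_2 = -4.
Check: -3b1 - 4b2 = [13, 17].

[-3, -4]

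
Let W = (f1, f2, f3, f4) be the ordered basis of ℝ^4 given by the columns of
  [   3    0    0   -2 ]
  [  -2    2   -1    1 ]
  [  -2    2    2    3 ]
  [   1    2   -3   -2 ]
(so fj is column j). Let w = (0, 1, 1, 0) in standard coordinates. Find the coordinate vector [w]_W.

Write w = c_1 f1 + ... + c_4 f4 and solve for the c_i.
Row-reducing the augmented matrix [M | w] gives c = (-2, 1, 2, -3).
Check: -2f1 + f2 + 2f3 - 3f4 = (0, 1, 1, 0).

(-2, 1, 2, -3)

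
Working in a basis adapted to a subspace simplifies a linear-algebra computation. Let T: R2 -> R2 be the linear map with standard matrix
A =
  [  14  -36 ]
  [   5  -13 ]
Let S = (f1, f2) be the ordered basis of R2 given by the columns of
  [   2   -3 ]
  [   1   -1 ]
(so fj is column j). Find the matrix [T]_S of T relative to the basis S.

The j-th column of [T]_S is [T(fj)]_S.
T(f1) = A f1 = (-8, -3) = -f1 + 2f2, so column 1 is (-1, 2).
Repeating for f2 and assembling the columns gives [[-1, 0], [2, 2]].

[[-1, 0], [2, 2]]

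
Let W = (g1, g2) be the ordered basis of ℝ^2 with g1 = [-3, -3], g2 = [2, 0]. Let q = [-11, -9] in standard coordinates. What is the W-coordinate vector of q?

[q]_W is the unique c with M c = q, where M has columns g1, g2.
System: -3c_1 + 2c_2 = -11, -3c_1 + 0c_2 = -9; solving gives c_1 = 3, c_2 = -1.
Check: 3g1 - g2 = [-11, -9].

[3, -1]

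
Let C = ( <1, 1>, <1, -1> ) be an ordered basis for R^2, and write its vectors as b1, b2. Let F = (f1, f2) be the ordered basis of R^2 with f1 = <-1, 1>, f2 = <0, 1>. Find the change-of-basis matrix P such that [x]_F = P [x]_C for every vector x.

[[-1, -1], [2, 0]]

Let M have columns bj and N have columns fj. Then for every x, N [x]_F = x = M [x]_C, so P = N^(-1) M.
Since det N = -1, N^(-1) has integer entries; multiplying gives P = [[-1, -1], [2, 0]].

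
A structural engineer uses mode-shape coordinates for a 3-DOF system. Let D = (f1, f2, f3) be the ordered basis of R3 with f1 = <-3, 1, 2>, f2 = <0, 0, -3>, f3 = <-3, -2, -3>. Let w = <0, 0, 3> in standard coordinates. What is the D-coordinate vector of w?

[w]_D is the unique c with M c = w, where M has columns f1, ..., f3.
Gaussian elimination on [M | w] yields c = (0, -1, 0).
Check: 0·f1 - f2 + 0·f3 = <0, 0, 3>.

<0, -1, 0>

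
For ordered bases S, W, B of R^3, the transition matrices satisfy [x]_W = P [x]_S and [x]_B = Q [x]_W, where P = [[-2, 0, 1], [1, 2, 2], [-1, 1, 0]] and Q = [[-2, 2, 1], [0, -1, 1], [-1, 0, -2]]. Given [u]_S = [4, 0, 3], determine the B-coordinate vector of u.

First [u]_W = P [u]_S = [-5, 10, -4].
Then [u]_B = Q [u]_W = [26, -14, 13].

[26, -14, 13]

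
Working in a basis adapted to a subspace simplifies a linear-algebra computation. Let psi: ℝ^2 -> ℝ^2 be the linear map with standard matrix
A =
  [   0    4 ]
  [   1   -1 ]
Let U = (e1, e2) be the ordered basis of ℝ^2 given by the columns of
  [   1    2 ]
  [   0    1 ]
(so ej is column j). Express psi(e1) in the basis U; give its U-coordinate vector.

Column 1 of [psi]_U is the U-coordinate vector of psi(e1).
In standard coordinates psi(e1) = A e1 = (0, 1).
Converting to U: (0, 1) = -2e1 + e2, so the coordinate vector is (-2, 1).

(-2, 1)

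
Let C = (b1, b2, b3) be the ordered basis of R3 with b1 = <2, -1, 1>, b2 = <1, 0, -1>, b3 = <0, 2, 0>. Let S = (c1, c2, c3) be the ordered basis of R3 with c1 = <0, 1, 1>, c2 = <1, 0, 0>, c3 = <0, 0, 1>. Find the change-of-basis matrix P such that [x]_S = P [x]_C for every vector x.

Column j of P is [bj]_S, since P maps C-coordinates to S-coordinates.
Expressing b1 in S: b1 = -c1 + 2c2 + 2c3, so column 1 of P is <-1, 2, 2>.
Doing the same for each bj gives P = [[-1, 0, 2], [2, 1, 0], [2, -1, -2]].

[[-1, 0, 2], [2, 1, 0], [2, -1, -2]]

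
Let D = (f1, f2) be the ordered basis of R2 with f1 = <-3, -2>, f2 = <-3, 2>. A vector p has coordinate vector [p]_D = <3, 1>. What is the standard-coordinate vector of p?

<-12, -4>

The coordinates say p = 3f1 + f2; adding the scaled basis vectors gives <-12, -4>.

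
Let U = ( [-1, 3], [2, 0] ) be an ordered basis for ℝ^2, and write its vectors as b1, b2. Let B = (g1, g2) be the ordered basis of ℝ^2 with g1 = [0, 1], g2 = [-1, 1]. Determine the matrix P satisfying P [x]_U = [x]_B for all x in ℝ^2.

Column j of P is [bj]_B, since P maps U-coordinates to B-coordinates.
Expressing b1 in B: b1 = 2g1 + g2, so column 1 of P is [2, 1].
Doing the same for each bj gives P = [[2, 2], [1, -2]].

[[2, 2], [1, -2]]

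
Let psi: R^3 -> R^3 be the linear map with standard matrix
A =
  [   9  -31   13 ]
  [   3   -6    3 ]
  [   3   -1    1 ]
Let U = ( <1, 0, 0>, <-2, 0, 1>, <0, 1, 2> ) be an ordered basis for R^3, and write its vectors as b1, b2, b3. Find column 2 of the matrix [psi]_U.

<-3, 1, -3>

Column 2 of [psi]_U is the U-coordinate vector of psi(b2).
In standard coordinates psi(b2) = A b2 = <-5, -3, -5>.
Converting to U: <-5, -3, -5> = -3b1 + b2 - 3b3, so the coordinate vector is <-3, 1, -3>.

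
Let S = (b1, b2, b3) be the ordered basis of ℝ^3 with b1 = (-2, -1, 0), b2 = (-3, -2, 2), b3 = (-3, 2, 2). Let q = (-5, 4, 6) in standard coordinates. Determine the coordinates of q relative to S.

Write q = c_1 b1 + ... + c_3 b3 and solve for the c_i.
Row-reducing the augmented matrix [M | q] gives c = (-2, 1, 2).
Check: -2b1 + b2 + 2b3 = (-5, 4, 6).

(-2, 1, 2)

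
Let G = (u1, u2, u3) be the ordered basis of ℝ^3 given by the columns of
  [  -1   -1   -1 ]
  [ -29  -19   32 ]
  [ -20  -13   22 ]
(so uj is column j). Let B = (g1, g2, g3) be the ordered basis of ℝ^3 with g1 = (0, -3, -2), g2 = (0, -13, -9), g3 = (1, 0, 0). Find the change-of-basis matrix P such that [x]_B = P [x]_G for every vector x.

[[1, 2, -2], [2, 1, -2], [-1, -1, -1]]

Take x = uj: its G-coordinates are the j-th standard unit vector, so P e_j — column j of P — equals [uj]_B.
u1 = g1 + 2g2 - g3, giving column 1 = (1, 2, -1); repeating for each j gives P = [[1, 2, -2], [2, 1, -2], [-1, -1, -1]].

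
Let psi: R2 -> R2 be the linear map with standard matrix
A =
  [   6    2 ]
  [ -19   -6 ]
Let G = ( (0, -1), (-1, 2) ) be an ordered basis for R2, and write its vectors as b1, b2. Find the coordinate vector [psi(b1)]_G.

Compute psi(b1) = A b1 = (-2, 6) in standard coordinates.
Then write this in G-coordinates: solve for y in y_1 b1 + y_2 b2 = (-2, 6).
This gives y = (-2, 2), which is column 1 of [psi]_G.

(-2, 2)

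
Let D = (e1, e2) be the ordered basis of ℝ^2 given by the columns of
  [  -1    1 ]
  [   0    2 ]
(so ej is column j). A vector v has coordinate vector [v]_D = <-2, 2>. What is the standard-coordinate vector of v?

v = M [v]_D, where M has columns e1, e2.
Carrying out the matrix-vector product, v = <4, 4>.

<4, 4>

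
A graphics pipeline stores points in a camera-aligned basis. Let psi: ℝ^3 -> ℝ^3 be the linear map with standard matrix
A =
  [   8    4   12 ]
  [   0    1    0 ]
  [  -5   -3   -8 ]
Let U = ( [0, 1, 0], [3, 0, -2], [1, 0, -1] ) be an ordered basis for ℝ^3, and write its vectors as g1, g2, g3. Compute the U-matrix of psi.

The j-th column of [psi]_U is [psi(gj)]_U.
psi(g1) = A g1 = [4, 1, -3] = g1 + g2 + g3, so column 1 is [1, 1, 1].
Repeating for g2, g3 and assembling the columns gives [[1, 0, 0], [1, 1, -1], [1, -3, -1]].

[[1, 0, 0], [1, 1, -1], [1, -3, -1]]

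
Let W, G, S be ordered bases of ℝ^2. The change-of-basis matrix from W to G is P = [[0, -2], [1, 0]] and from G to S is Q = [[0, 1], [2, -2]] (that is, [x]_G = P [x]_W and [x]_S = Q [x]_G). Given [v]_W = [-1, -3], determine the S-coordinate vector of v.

First [v]_G = P [v]_W = [6, -1].
Then [v]_S = Q [v]_G = [-1, 14].

[-1, 14]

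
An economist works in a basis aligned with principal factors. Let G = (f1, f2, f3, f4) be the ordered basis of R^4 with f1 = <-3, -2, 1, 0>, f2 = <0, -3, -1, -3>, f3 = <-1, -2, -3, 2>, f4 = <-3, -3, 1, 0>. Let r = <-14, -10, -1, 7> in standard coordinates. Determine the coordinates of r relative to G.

We seek scalars with c_1 f1 + ... + c_4 f4 = r; equivalently solve M c = r where the columns of M are f1, ..., f4.
Solving this 4x4 system gives c = (3, -1, 2, 1).
Check: 3f1 - f2 + 2f3 + f4 = <-14, -10, -1, 7>.

<3, -1, 2, 1>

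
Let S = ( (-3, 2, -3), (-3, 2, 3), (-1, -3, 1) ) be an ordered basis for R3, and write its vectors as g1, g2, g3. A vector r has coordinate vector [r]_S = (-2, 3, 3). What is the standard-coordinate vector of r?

The coordinates say r = -2g1 + 3g2 + 3g3; adding the scaled basis vectors gives (-6, -7, 18).

(-6, -7, 18)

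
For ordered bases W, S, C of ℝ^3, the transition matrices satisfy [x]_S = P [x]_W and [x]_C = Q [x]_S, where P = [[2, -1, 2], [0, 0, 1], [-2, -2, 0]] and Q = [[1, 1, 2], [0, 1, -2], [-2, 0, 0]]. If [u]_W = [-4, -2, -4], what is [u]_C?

[6, -28, 28]

Composing the changes, [u]_C = Q P [u]_W.
Q P = [[-2, -5, 3], [4, 4, 1], [-4, 2, -4]]; applying this to [-4, -2, -4] gives [6, -28, 28].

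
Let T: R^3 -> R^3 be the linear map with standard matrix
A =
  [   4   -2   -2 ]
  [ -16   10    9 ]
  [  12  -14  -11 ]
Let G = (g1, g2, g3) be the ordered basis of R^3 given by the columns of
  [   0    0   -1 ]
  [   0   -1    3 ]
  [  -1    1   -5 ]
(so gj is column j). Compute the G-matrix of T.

With P the matrix whose columns are g1, ..., g3, [T]_G = P^(-1) A P.
Column by column: T(g1) = A g1 = [2, -9, 11]; its G-coordinates [2, 3, -2] give column 1.
Continuing for each basis vector yields [T]_G = [[2, -2, -2], [3, 1, -1], [-2, 0, 0]].

[[2, -2, -2], [3, 1, -1], [-2, 0, 0]]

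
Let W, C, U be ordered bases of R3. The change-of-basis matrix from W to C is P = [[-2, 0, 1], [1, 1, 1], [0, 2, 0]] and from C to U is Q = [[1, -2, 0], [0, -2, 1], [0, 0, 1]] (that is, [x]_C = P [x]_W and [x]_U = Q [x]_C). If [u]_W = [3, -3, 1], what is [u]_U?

[-7, -8, -6]

Composing the changes, [u]_U = Q P [u]_W.
Q P = [[-4, -2, -1], [-2, 0, -2], [0, 2, 0]]; applying this to [3, -3, 1] gives [-7, -8, -6].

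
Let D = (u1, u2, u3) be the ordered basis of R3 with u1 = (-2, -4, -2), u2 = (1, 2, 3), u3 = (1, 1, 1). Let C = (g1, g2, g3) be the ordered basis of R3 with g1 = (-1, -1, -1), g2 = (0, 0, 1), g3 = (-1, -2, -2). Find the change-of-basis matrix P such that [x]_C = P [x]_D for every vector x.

Column j of P is [uj]_C, since P maps D-coordinates to C-coordinates.
Expressing u1 in C: u1 = 0·g1 + 2g2 + 2g3, so column 1 of P is (0, 2, 2).
Doing the same for each uj gives P = [[0, 0, -1], [2, 1, 0], [2, -1, 0]].

[[0, 0, -1], [2, 1, 0], [2, -1, 0]]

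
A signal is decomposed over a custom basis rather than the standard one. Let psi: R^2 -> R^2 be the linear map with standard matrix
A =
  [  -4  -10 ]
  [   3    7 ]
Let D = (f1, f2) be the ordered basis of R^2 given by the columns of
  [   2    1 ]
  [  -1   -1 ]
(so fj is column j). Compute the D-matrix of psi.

Let P have columns f1, f2. Then [psi]_D = P^(-1) A P.
Here det P = -1, so P^(-1) is integer; computing A P first and then P^(-1)(A P) gives [[1, 2], [0, 2]].

[[1, 2], [0, 2]]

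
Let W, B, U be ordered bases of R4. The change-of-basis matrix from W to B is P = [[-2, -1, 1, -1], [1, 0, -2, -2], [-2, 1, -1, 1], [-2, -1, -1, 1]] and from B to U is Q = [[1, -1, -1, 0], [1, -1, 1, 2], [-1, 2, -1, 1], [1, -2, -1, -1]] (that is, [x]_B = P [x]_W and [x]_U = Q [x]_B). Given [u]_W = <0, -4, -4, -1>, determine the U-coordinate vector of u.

<-8, 4, 27, -25>

Composing the changes, [u]_U = Q P [u]_W.
Q P = [[-1, -2, 4, 0], [-9, -2, 0, 4], [4, -1, -5, -3], [0, -1, 7, 1]]; applying this to <0, -4, -4, -1> gives <-8, 4, 27, -25>.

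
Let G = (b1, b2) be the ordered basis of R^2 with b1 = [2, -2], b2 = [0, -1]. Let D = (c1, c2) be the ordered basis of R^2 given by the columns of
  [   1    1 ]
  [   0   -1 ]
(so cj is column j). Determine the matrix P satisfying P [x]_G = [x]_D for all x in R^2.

Column j of P is [bj]_D, since P maps G-coordinates to D-coordinates.
Expressing b1 in D: b1 = 0·c1 + 2c2, so column 1 of P is [0, 2].
Doing the same for each bj gives P = [[0, -1], [2, 1]].

[[0, -1], [2, 1]]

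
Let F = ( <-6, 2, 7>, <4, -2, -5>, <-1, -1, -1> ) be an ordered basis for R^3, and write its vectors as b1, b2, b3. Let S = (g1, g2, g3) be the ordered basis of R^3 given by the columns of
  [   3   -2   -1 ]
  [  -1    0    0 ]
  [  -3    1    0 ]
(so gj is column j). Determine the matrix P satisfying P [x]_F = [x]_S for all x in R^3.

[[-2, 2, 1], [1, 1, 2], [-2, 0, 0]]

Let M have columns bj and N have columns gj. Then for every x, N [x]_S = x = M [x]_F, so P = N^(-1) M.
Since det N = 1, N^(-1) has integer entries; multiplying gives P = [[-2, 2, 1], [1, 1, 2], [-2, 0, 0]].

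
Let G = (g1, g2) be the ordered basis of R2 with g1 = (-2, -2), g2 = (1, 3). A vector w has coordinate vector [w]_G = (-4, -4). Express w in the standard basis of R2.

w = M [w]_G, where M has columns g1, g2.
Carrying out the matrix-vector product, w = (4, -4).

(4, -4)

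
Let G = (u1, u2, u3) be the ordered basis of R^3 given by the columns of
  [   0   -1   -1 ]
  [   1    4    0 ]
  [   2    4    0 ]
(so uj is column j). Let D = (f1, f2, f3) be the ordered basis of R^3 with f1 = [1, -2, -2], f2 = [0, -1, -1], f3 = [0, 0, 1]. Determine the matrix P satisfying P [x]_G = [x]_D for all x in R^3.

[[0, -1, -1], [-1, -2, 2], [1, 0, 0]]

Let M have columns uj and N have columns fj. Then for every x, N [x]_D = x = M [x]_G, so P = N^(-1) M.
Since det N = -1, N^(-1) has integer entries; multiplying gives P = [[0, -1, -1], [-1, -2, 2], [1, 0, 0]].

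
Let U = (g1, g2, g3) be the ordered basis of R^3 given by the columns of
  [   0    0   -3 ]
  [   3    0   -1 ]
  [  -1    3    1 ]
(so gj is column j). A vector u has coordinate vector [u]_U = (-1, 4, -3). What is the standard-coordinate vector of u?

(9, 0, 10)

u = M [u]_U, where M has columns g1, ..., g3.
Carrying out the matrix-vector product, u = (9, 0, 10).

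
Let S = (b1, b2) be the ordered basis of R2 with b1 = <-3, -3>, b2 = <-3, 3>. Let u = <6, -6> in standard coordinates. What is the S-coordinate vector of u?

We seek scalars with c_1 b1 + c_2 b2 = u; equivalently solve M c = u where the columns of M are b1, b2.
System: -3c_1 - 3c_2 = 6, -3c_1 + 3c_2 = -6; solving gives c_1 = 0, c_2 = -2.
Check: 0·b1 - 2b2 = <6, -6>.

<0, -2>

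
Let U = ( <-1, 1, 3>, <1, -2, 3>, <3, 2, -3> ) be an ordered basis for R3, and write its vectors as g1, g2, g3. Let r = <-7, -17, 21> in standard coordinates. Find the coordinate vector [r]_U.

<-1, 4, -4>

[r]_U is the unique c with M c = r, where M has columns g1, ..., g3.
Row-reducing the augmented matrix [M | r] gives c = (-1, 4, -4).
Check: -g1 + 4g2 - 4g3 = <-7, -17, 21>.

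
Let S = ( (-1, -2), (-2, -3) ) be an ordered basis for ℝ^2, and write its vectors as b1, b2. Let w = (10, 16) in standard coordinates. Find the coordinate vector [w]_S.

Write w = c_1 b1 + c_2 b2 and solve for the c_i.
System: -c_1 - 2c_2 = 10, -2c_1 - 3c_2 = 16; solving gives c_1 = -2, c_2 = -4.
Check: -2b1 - 4b2 = (10, 16).

(-2, -4)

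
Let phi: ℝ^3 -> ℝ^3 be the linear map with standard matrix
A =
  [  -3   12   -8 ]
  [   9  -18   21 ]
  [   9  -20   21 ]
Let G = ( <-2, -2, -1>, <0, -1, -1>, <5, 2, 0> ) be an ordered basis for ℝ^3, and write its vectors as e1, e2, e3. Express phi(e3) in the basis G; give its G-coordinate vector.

<-2, -3, 1>

Column 3 of [phi]_G is the G-coordinate vector of phi(e3).
In standard coordinates phi(e3) = A e3 = <9, 9, 5>.
Converting to G: <9, 9, 5> = -2e1 - 3e2 + e3, so the coordinate vector is <-2, -3, 1>.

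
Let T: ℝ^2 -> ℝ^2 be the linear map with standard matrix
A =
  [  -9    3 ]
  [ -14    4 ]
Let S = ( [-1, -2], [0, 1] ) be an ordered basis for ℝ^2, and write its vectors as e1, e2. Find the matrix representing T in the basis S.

[[-3, -3], [0, -2]]

With P the matrix whose columns are e1, e2, [T]_S = P^(-1) A P.
Column by column: T(e1) = A e1 = [3, 6]; its S-coordinates [-3, 0] give column 1.
Continuing for each basis vector yields [T]_S = [[-3, -3], [0, -2]].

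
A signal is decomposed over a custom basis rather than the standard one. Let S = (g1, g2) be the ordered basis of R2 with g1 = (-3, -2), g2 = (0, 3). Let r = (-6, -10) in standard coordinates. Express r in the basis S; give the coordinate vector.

[r]_S is the unique c with M c = r, where M has columns g1, g2.
System: -3c_1 + 0c_2 = -6, -2c_1 + 3c_2 = -10; solving gives c_1 = 2, c_2 = -2.
Check: 2g1 - 2g2 = (-6, -10).

(2, -2)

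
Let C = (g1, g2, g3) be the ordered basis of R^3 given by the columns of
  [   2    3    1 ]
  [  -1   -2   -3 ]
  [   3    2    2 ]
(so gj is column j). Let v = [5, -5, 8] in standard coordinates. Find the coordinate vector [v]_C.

[2, 0, 1]

Write v = c_1 g1 + ... + c_3 g3 and solve for the c_i.
Gaussian elimination on [M | v] yields c = (2, 0, 1).
Check: 2g1 + 0·g2 + g3 = [5, -5, 8].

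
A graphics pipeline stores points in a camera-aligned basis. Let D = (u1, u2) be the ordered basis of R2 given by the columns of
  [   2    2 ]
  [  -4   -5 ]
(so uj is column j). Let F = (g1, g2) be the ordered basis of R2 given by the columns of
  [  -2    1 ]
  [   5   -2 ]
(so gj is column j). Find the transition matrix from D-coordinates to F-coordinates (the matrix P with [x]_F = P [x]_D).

[[0, -1], [2, 0]]

Column j of P is [uj]_F, since P maps D-coordinates to F-coordinates.
Expressing u1 in F: u1 = 0·g1 + 2g2, so column 1 of P is <0, 2>.
Doing the same for each uj gives P = [[0, -1], [2, 0]].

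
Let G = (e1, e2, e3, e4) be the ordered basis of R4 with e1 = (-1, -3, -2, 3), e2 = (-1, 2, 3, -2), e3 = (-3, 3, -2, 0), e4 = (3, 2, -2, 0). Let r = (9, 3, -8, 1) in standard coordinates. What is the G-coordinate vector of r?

(-1, -2, 0, 2)

Write r = c_1 e1 + ... + c_4 e4 and solve for the c_i.
Gaussian elimination on [M | r] yields c = (-1, -2, 0, 2).
Check: -e1 - 2e2 + 0·e3 + 2e4 = (9, 3, -8, 1).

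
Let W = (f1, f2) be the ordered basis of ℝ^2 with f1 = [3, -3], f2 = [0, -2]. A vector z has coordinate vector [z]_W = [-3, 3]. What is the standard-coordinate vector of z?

The coordinates say z = -3f1 + 3f2; adding the scaled basis vectors gives [-9, 3].

[-9, 3]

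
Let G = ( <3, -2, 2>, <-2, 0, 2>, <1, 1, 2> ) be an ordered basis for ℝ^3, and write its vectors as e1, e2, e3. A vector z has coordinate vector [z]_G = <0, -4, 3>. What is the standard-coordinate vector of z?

<11, 3, -2>

The coordinates say z = 0·e1 - 4e2 + 3e3; adding the scaled basis vectors gives <11, 3, -2>.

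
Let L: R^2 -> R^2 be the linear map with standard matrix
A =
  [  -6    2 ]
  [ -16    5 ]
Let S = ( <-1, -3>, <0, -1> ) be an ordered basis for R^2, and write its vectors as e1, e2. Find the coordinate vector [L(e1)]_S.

<0, -1>

Compute L(e1) = A e1 = <0, 1> in standard coordinates.
Then write this in S-coordinates: solve for y in y_1 e1 + y_2 e2 = <0, 1>.
This gives y = <0, -1>, which is column 1 of [L]_S.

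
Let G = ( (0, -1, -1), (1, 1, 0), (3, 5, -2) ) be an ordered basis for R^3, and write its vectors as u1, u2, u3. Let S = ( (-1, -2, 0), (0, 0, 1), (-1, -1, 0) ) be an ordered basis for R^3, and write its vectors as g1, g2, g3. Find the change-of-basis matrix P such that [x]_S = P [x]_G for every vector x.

[[1, 0, -2], [-1, 0, -2], [-1, -1, -1]]

Take x = uj: its G-coordinates are the j-th standard unit vector, so P e_j — column j of P — equals [uj]_S.
u1 = g1 - g2 - g3, giving column 1 = (1, -1, -1); repeating for each j gives P = [[1, 0, -2], [-1, 0, -2], [-1, -1, -1]].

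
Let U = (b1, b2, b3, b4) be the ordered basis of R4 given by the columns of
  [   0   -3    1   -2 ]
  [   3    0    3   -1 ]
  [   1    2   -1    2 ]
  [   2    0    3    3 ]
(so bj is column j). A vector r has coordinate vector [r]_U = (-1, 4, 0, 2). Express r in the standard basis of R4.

(-16, -5, 11, 4)

The coordinates say r = -b1 + 4b2 + 0·b3 + 2b4; adding the scaled basis vectors gives (-16, -5, 11, 4).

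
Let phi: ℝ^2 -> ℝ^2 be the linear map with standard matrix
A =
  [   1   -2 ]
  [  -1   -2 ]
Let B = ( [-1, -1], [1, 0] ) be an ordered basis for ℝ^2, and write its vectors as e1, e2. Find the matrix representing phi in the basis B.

The j-th column of [phi]_B is [phi(ej)]_B.
phi(e1) = A e1 = [1, 3] = -3e1 - 2e2, so column 1 is [-3, -2].
Repeating for e2 and assembling the columns gives [[-3, 1], [-2, 2]].

[[-3, 1], [-2, 2]]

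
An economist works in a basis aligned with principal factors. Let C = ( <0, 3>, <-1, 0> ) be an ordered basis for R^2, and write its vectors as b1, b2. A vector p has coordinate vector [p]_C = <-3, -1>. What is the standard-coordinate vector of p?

p = M [p]_C, where M has columns b1, b2.
Carrying out the matrix-vector product, p = <1, -9>.

<1, -9>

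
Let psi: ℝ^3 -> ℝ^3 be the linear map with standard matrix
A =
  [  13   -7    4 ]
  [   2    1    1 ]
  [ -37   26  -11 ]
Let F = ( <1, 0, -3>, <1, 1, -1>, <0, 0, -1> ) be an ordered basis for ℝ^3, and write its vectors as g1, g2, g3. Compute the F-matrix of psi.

Let P have columns g1, ..., g3. Then [psi]_F = P^(-1) A P.
Here det P = -1, so P^(-1) is integer; computing A P first and then P^(-1)(A P) gives [[2, 0, -3], [-1, 2, -1], [-1, -2, -1]].

[[2, 0, -3], [-1, 2, -1], [-1, -2, -1]]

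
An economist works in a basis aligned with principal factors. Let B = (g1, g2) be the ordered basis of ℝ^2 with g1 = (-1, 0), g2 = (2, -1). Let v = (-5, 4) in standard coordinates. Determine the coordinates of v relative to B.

[v]_B is the unique c with M c = v, where M has columns g1, g2.
System: -c_1 + 2c_2 = -5, 0c_1 - c_2 = 4; solving gives c_1 = -3, c_2 = -4.
Check: -3g1 - 4g2 = (-5, 4).

(-3, -4)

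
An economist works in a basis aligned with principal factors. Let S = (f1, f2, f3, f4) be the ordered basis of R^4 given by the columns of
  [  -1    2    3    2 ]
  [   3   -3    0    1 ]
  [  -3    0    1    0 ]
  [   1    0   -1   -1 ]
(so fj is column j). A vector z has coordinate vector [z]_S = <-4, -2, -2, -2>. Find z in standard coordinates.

<-10, -8, 10, 0>

z = M [z]_S, where M has columns f1, ..., f4.
Carrying out the matrix-vector product, z = <-10, -8, 10, 0>.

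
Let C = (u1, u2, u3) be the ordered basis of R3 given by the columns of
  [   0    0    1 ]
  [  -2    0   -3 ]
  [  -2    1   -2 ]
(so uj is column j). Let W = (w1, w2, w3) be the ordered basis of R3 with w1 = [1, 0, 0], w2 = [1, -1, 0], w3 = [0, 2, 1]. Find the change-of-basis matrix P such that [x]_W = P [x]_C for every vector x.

Take x = uj: its C-coordinates are the j-th standard unit vector, so P e_j — column j of P — equals [uj]_W.
u1 = 2w1 - 2w2 - 2w3, giving column 1 = [2, -2, -2]; repeating for each j gives P = [[2, -2, 2], [-2, 2, -1], [-2, 1, -2]].

[[2, -2, 2], [-2, 2, -1], [-2, 1, -2]]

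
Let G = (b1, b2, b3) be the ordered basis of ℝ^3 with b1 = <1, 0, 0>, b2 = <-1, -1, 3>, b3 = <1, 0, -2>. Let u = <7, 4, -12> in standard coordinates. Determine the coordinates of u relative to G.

<3, -4, 0>

Write u = c_1 b1 + ... + c_3 b3 and solve for the c_i.
Row-reducing the augmented matrix [M | u] gives c = (3, -4, 0).
Check: 3b1 - 4b2 + 0·b3 = <7, 4, -12>.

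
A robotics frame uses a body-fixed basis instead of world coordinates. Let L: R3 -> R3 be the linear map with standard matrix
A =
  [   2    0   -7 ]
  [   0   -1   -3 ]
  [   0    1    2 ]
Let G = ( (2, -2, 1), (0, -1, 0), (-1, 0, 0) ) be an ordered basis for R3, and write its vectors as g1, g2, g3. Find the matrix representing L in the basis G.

[[0, -1, 0], [1, 1, 0], [3, -2, 2]]

With P the matrix whose columns are g1, ..., g3, [L]_G = P^(-1) A P.
Column by column: L(g1) = A g1 = (-3, -1, 0); its G-coordinates (0, 1, 3) give column 1.
Continuing for each basis vector yields [L]_G = [[0, -1, 0], [1, 1, 0], [3, -2, 2]].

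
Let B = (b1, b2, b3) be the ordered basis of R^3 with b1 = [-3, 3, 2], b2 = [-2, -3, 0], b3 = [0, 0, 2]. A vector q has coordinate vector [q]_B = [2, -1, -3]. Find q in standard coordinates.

The coordinates say q = 2b1 - b2 - 3b3; adding the scaled basis vectors gives [-4, 9, -2].

[-4, 9, -2]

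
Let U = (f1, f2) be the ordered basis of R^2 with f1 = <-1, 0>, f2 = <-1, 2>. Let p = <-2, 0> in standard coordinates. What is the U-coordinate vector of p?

<2, 0>

Write p = c_1 f1 + c_2 f2 and solve for the c_i.
System: -c_1 - c_2 = -2, 0c_1 + 2c_2 = 0; solving gives c_1 = 2, c_2 = 0.
Check: 2f1 + 0·f2 = <-2, 0>.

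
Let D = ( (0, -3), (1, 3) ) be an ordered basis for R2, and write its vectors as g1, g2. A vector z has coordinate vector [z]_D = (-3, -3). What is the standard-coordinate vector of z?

z = M [z]_D, where M has columns g1, g2.
Carrying out the matrix-vector product, z = (-3, 0).

(-3, 0)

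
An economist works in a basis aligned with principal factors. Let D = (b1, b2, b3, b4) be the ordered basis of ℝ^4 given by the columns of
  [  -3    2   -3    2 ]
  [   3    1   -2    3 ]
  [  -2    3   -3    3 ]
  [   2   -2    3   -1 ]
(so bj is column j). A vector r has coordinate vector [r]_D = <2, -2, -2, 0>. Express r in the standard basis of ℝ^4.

<-4, 8, -4, 2>

r = M [r]_D, where M has columns b1, ..., b4.
Carrying out the matrix-vector product, r = <-4, 8, -4, 2>.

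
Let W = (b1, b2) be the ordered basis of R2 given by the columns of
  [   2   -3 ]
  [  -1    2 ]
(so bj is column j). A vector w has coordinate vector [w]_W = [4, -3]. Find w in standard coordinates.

[17, -10]

w = M [w]_W, where M has columns b1, b2.
Carrying out the matrix-vector product, w = [17, -10].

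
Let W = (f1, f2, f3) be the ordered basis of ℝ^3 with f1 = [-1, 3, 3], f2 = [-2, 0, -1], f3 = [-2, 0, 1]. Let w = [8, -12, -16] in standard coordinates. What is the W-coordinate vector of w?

[w]_W is the unique c with M c = w, where M has columns f1, ..., f3.
Gaussian elimination on [M | w] yields c = (-4, 1, -3).
Check: -4f1 + f2 - 3f3 = [8, -12, -16].

[-4, 1, -3]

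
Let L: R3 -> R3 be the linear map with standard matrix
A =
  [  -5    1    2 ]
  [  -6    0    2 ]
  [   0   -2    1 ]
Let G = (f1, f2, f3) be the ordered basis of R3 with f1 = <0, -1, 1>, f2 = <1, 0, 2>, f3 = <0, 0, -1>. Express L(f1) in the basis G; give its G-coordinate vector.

<-2, 1, -3>

Column 1 of [L]_G is the G-coordinate vector of L(f1).
In standard coordinates L(f1) = A f1 = <1, 2, 3>.
Converting to G: <1, 2, 3> = -2f1 + f2 - 3f3, so the coordinate vector is <-2, 1, -3>.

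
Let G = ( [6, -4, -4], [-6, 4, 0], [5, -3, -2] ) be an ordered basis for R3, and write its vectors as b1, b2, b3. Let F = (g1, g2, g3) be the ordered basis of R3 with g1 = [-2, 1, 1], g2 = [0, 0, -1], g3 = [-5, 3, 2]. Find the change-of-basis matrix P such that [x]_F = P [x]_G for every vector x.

Let M have columns bj and N have columns gj. Then for every x, N [x]_F = x = M [x]_G, so P = N^(-1) M.
Since det N = -1, N^(-1) has integer entries; multiplying gives P = [[2, -2, 0], [2, 2, 0], [-2, 2, -1]].

[[2, -2, 0], [2, 2, 0], [-2, 2, -1]]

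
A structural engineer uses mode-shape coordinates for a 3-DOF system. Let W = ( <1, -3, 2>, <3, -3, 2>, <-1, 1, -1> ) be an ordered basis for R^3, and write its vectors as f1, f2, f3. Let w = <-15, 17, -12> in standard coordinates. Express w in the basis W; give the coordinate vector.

[w]_W is the unique c with M c = w, where M has columns f1, ..., f3.
Row-reducing the augmented matrix [M | w] gives c = (-1, -4, 2).
Check: -f1 - 4f2 + 2f3 = <-15, 17, -12>.

<-1, -4, 2>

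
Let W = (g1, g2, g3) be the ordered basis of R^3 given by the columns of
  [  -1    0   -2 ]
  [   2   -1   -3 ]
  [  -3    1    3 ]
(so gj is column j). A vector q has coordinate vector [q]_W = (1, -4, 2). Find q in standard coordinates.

(-5, 0, -1)

By definition q = g1 - 4g2 + 2g3.
Summing componentwise gives (-5, 0, -1).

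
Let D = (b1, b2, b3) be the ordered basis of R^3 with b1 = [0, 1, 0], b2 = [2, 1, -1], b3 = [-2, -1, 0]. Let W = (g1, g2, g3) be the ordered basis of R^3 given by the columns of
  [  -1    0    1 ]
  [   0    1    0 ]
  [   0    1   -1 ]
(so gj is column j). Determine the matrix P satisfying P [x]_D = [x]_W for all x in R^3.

[[1, 0, 1], [1, 1, -1], [1, 2, -1]]

Let M have columns bj and N have columns gj. Then for every x, N [x]_W = x = M [x]_D, so P = N^(-1) M.
Since det N = 1, N^(-1) has integer entries; multiplying gives P = [[1, 0, 1], [1, 1, -1], [1, 2, -1]].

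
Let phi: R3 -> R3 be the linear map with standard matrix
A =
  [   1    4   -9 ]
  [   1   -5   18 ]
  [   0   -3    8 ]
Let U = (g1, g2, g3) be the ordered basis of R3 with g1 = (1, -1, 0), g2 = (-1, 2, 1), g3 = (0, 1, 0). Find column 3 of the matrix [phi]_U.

(1, -3, 2)

Compute phi(g3) = A g3 = (4, -5, -3) in standard coordinates.
Then write this in U-coordinates: solve for y in y_1 g1 + ... + y_3 g3 = (4, -5, -3).
This gives y = (1, -3, 2), which is column 3 of [phi]_U.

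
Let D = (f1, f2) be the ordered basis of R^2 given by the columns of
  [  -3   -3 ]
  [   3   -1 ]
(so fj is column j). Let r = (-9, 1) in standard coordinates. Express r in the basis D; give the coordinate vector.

We seek scalars with c_1 f1 + c_2 f2 = r; equivalently solve M c = r where the columns of M are f1, f2.
System: -3c_1 - 3c_2 = -9, 3c_1 - c_2 = 1; solving gives c_1 = 1, c_2 = 2.
Check: f1 + 2f2 = (-9, 1).

(1, 2)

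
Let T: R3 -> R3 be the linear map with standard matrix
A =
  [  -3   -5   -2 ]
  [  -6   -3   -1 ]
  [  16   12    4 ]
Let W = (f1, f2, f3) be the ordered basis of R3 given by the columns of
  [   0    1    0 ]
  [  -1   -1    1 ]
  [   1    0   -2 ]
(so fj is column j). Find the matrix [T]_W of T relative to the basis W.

[[-2, -2, 0], [3, 2, -1], [3, -3, -2]]

Let P have columns f1, ..., f3. Then [T]_W = P^(-1) A P.
Here det P = -1, so P^(-1) is integer; computing A P first and then P^(-1)(A P) gives [[-2, -2, 0], [3, 2, -1], [3, -3, -2]].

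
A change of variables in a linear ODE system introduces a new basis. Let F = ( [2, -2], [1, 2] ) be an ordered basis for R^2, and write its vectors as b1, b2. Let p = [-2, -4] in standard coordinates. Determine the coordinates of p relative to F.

Write p = c_1 b1 + c_2 b2 and solve for the c_i.
System: 2c_1 + c_2 = -2, -2c_1 + 2c_2 = -4; solving gives c_1 = 0, c_2 = -2.
Check: 0·b1 - 2b2 = [-2, -4].

[0, -2]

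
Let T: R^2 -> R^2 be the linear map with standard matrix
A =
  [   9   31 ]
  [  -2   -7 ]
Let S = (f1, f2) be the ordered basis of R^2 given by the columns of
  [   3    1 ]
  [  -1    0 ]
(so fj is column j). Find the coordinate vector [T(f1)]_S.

Column 1 of [T]_S is the S-coordinate vector of T(f1).
In standard coordinates T(f1) = A f1 = <-4, 1>.
Converting to S: <-4, 1> = -f1 - f2, so the coordinate vector is <-1, -1>.

<-1, -1>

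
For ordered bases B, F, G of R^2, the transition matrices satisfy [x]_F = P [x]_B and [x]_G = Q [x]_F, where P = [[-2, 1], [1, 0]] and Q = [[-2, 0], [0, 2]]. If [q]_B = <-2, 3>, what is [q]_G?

<-14, -4>

Apply P to get F-coordinates <7, -2>, then Q to get G-coordinates.
The result is [q]_G = <-14, -4>.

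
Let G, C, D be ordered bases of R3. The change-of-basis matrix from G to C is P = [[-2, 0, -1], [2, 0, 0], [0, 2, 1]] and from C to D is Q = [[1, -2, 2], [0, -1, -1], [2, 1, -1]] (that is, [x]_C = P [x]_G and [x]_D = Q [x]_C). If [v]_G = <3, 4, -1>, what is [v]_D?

<-3, -13, -11>

Composing the changes, [v]_D = Q P [v]_G.
Q P = [[-6, 4, 1], [-2, -2, -1], [-2, -2, -3]]; applying this to <3, 4, -1> gives <-3, -13, -11>.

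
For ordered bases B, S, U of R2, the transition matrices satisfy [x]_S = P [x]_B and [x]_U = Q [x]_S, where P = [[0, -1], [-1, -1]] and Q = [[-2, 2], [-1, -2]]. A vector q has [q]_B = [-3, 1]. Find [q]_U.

[6, -3]

First [q]_S = P [q]_B = [-1, 2].
Then [q]_U = Q [q]_S = [6, -3].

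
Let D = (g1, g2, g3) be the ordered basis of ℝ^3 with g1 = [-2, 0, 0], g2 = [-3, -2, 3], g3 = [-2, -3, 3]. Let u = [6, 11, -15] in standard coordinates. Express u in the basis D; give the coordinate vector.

[4, -4, -1]

[u]_D is the unique c with M c = u, where M has columns g1, ..., g3.
Row-reducing the augmented matrix [M | u] gives c = (4, -4, -1).
Check: 4g1 - 4g2 - g3 = [6, 11, -15].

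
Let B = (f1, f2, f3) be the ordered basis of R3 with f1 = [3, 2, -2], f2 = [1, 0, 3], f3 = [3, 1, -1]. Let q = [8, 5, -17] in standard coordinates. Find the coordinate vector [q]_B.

We seek scalars with c_1 f1 + ... + c_3 f3 = q; equivalently solve M c = q where the columns of M are f1, ..., f3.
Row-reducing the augmented matrix [M | q] gives c = (1, -4, 3).
Check: f1 - 4f2 + 3f3 = [8, 5, -17].

[1, -4, 3]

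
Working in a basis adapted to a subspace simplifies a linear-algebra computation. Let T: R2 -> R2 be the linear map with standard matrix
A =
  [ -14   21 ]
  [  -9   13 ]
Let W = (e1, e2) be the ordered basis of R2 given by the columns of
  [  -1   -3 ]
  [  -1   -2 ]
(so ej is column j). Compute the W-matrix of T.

[[-2, -3], [3, 1]]

The j-th column of [T]_W is [T(ej)]_W.
T(e1) = A e1 = <-7, -4> = -2e1 + 3e2, so column 1 is <-2, 3>.
Repeating for e2 and assembling the columns gives [[-2, -3], [3, 1]].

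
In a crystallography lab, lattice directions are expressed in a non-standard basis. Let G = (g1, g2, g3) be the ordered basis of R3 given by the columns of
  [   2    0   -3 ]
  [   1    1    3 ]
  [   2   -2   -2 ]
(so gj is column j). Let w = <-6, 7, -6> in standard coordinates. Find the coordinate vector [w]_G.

Write w = c_1 g1 + ... + c_3 g3 and solve for the c_i.
Gaussian elimination on [M | w] yields c = (0, 1, 2).
Check: 0·g1 + g2 + 2g3 = <-6, 7, -6>.

<0, 1, 2>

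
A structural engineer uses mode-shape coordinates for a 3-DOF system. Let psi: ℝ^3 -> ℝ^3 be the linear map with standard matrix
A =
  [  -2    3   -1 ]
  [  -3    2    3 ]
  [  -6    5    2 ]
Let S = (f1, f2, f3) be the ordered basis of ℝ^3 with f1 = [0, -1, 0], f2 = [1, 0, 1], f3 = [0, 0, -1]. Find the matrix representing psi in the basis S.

Let P have columns f1, ..., f3. Then [psi]_S = P^(-1) A P.
Here det P = -1, so P^(-1) is integer; computing A P first and then P^(-1)(A P) gives [[2, 0, 3], [-3, -3, 1], [2, 1, 3]].

[[2, 0, 3], [-3, -3, 1], [2, 1, 3]]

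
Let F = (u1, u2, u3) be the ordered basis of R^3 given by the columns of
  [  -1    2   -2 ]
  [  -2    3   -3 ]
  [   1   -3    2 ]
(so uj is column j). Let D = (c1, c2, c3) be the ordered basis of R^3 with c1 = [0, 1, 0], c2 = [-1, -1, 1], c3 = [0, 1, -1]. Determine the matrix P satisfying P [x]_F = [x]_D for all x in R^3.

Take x = uj: its F-coordinates are the j-th standard unit vector, so P e_j — column j of P — equals [uj]_D.
u1 = -c1 + c2 + 0·c3, giving column 1 = [-1, 1, 0]; repeating for each j gives P = [[-1, 0, -1], [1, -2, 2], [0, 1, 0]].

[[-1, 0, -1], [1, -2, 2], [0, 1, 0]]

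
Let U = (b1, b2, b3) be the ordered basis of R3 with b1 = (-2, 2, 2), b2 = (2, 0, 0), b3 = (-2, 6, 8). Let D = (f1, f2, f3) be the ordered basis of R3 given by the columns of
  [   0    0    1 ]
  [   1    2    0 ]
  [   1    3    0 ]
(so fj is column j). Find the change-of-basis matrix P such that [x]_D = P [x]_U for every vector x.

[[2, 0, 2], [0, 0, 2], [-2, 2, -2]]

Let M have columns bj and N have columns fj. Then for every x, N [x]_D = x = M [x]_U, so P = N^(-1) M.
Since det N = 1, N^(-1) has integer entries; multiplying gives P = [[2, 0, 2], [0, 0, 2], [-2, 2, -2]].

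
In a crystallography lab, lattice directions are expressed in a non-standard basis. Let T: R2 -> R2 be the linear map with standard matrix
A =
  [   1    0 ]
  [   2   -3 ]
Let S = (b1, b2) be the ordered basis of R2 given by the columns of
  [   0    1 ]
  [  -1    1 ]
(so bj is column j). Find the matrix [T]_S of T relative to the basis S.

Let P have columns b1, b2. Then [T]_S = P^(-1) A P.
Here det P = 1, so P^(-1) is integer; computing A P first and then P^(-1)(A P) gives [[-3, 2], [0, 1]].

[[-3, 2], [0, 1]]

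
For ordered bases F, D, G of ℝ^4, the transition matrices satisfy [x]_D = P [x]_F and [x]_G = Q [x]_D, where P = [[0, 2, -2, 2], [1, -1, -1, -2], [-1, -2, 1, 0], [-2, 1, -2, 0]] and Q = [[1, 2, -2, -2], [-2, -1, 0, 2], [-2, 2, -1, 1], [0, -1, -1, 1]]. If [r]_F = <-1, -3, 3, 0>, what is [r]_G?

First [r]_D = P [r]_F = <-12, -1, 10, -7>.
Then [r]_G = Q [r]_D = <-20, 11, 5, -16>.

<-20, 11, 5, -16>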